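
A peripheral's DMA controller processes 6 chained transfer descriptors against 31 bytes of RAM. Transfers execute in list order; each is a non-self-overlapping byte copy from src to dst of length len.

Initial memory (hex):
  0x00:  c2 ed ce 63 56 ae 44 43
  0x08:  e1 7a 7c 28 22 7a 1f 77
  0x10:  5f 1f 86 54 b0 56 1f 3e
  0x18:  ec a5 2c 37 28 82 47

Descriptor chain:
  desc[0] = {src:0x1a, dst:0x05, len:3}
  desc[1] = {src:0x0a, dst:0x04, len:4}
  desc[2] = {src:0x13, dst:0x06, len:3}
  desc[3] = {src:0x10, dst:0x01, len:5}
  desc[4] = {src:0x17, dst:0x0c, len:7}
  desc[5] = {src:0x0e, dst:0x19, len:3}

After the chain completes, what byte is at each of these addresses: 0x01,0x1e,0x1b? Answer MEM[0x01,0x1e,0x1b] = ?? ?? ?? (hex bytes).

MEM[0x01,0x1e,0x1b] = 5f 47 37

#0 dst[0x05+3] := {0x2c,0x37,0x28}
#1 dst[0x04+4] := {0x7c,0x28,0x22,0x7a}
#2 dst[0x06+3] := {0x54,0xb0,0x56}
#3 dst[0x01+5] := {0x5f,0x1f,0x86,0x54,0xb0}
#4 dst[0x0c+7] := {0x3e,0xec,0xa5,0x2c,0x37,0x28,0x82}
#5 dst[0x19+3] := {0xa5,0x2c,0x37}
query mem[0x01]=0x5f, mem[0x1e]=0x47, mem[0x1b]=0x37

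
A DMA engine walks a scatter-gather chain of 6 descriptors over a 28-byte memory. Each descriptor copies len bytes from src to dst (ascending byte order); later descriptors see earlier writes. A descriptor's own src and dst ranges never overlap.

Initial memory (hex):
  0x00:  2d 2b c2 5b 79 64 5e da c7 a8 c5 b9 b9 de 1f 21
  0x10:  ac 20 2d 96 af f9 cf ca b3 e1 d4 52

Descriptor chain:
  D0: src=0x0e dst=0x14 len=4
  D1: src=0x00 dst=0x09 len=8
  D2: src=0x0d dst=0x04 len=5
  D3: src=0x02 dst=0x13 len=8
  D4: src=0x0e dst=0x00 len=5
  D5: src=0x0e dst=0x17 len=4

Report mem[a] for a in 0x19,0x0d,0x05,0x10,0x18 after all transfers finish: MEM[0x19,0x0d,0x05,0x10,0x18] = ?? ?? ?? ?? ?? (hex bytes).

MEM[0x19,0x0d,0x05,0x10,0x18] = da 79 64 da 5e

D0: mem[0x14..0x17] <- [1f 21 ac 20]
D1: mem[0x09..0x10] <- [2d 2b c2 5b 79 64 5e da]
D2: mem[0x04..0x08] <- [79 64 5e da 20]
D3: mem[0x13..0x1a] <- [c2 5b 79 64 5e da 20 2d]
D4: mem[0x00..0x04] <- [64 5e da 20 2d]
D5: mem[0x17..0x1a] <- [64 5e da 20]
query mem[0x19]=0xda, mem[0x0d]=0x79, mem[0x05]=0x64, mem[0x10]=0xda, mem[0x18]=0x5e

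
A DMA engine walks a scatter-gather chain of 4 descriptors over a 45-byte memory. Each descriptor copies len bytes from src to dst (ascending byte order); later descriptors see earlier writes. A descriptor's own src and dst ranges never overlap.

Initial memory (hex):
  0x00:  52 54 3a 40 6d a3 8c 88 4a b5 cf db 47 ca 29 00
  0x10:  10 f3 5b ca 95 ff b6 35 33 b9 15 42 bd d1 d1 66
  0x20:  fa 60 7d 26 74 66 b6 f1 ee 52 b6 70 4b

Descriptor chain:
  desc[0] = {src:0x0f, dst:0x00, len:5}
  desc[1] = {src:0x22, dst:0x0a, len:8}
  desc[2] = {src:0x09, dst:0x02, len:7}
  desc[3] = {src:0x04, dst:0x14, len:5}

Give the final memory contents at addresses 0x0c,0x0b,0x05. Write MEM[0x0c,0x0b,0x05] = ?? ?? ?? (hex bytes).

MEM[0x0c,0x0b,0x05] = 74 26 74

  after D0: wrote 5B at 0x00 = 0010f35bca
  after D1: wrote 8B at 0x0a = 7d267466b6f1ee52
  after D2: wrote 7B at 0x02 = b57d267466b6f1
  after D3: wrote 5B at 0x14 = 267466b6f1
query mem[0x0c]=0x74, mem[0x0b]=0x26, mem[0x05]=0x74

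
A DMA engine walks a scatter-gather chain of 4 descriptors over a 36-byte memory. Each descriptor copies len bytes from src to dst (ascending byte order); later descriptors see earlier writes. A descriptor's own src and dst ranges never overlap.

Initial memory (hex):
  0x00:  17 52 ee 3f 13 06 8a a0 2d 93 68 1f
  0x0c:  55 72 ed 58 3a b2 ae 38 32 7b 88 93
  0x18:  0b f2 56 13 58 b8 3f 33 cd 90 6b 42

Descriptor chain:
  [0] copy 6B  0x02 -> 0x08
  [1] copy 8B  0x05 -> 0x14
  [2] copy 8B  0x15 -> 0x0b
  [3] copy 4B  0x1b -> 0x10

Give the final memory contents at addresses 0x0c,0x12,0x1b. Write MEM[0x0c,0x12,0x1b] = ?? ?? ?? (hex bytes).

[0] 0x02->0x08 len=6 : ee 3f 13 06 8a a0
[1] 0x05->0x14 len=8 : 06 8a a0 ee 3f 13 06 8a
[2] 0x15->0x0b len=8 : 8a a0 ee 3f 13 06 8a 58
[3] 0x1b->0x10 len=4 : 8a 58 b8 3f
query mem[0x0c]=0xa0, mem[0x12]=0xb8, mem[0x1b]=0x8a

MEM[0x0c,0x12,0x1b] = a0 b8 8a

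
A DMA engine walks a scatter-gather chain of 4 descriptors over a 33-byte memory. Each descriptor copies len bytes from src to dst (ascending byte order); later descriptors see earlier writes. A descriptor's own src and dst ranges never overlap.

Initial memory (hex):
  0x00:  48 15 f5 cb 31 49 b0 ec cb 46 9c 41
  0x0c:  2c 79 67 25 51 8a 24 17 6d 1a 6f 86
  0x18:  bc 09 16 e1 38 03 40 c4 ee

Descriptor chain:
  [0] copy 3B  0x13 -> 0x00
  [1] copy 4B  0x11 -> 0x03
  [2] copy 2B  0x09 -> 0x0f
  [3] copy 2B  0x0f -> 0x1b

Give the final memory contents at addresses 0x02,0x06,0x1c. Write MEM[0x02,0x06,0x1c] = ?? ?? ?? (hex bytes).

D0: mem[0x00..0x02] <- [17 6d 1a]
D1: mem[0x03..0x06] <- [8a 24 17 6d]
D2: mem[0x0f..0x10] <- [46 9c]
D3: mem[0x1b..0x1c] <- [46 9c]
query mem[0x02]=0x1a, mem[0x06]=0x6d, mem[0x1c]=0x9c

MEM[0x02,0x06,0x1c] = 1a 6d 9c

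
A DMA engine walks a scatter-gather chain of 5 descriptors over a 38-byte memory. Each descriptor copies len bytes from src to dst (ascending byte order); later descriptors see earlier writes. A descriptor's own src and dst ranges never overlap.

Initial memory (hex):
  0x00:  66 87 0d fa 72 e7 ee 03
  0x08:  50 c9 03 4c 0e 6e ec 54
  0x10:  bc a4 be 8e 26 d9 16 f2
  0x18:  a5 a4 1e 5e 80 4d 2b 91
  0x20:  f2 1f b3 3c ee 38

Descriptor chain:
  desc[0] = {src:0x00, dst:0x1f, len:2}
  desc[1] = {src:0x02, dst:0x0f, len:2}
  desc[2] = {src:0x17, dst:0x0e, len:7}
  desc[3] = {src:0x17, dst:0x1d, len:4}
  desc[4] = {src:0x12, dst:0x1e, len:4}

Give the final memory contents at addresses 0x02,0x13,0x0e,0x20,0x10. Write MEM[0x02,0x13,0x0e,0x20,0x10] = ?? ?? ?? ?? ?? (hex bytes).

[0] 0x00->0x1f len=2 : 66 87
[1] 0x02->0x0f len=2 : 0d fa
[2] 0x17->0x0e len=7 : f2 a5 a4 1e 5e 80 4d
[3] 0x17->0x1d len=4 : f2 a5 a4 1e
[4] 0x12->0x1e len=4 : 5e 80 4d d9
query mem[0x02]=0x0d, mem[0x13]=0x80, mem[0x0e]=0xf2, mem[0x20]=0x4d, mem[0x10]=0xa4

MEM[0x02,0x13,0x0e,0x20,0x10] = 0d 80 f2 4d a4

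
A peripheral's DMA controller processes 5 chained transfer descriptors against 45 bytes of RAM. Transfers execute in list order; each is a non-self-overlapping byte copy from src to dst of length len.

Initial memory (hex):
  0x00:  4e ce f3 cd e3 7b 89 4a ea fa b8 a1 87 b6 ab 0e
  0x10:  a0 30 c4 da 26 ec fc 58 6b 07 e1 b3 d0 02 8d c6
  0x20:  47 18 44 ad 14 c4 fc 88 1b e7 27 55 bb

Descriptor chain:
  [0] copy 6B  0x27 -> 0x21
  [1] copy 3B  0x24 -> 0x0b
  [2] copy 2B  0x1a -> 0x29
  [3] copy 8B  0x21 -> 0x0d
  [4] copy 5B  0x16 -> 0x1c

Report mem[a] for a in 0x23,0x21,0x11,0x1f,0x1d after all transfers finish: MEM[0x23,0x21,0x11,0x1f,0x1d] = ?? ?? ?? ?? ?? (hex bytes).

MEM[0x23,0x21,0x11,0x1f,0x1d] = e7 88 55 07 58

#0 dst[0x21+6] := {0x88,0x1b,0xe7,0x27,0x55,0xbb}
#1 dst[0x0b+3] := {0x27,0x55,0xbb}
#2 dst[0x29+2] := {0xe1,0xb3}
#3 dst[0x0d+8] := {0x88,0x1b,0xe7,0x27,0x55,0xbb,0x88,0x1b}
#4 dst[0x1c+5] := {0xfc,0x58,0x6b,0x07,0xe1}
query mem[0x23]=0xe7, mem[0x21]=0x88, mem[0x11]=0x55, mem[0x1f]=0x07, mem[0x1d]=0x58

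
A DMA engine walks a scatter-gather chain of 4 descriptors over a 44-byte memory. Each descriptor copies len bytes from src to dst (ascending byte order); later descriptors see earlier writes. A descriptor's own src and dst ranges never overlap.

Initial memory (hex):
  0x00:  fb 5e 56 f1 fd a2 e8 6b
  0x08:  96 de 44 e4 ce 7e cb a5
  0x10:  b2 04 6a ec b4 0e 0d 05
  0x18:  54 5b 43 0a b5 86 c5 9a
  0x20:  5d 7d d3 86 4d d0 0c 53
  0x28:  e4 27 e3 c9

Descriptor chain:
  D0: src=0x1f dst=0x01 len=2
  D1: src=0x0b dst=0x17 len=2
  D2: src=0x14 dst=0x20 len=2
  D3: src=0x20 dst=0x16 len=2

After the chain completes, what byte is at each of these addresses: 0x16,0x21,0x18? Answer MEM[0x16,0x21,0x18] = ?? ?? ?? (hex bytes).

MEM[0x16,0x21,0x18] = b4 0e ce

[0] 0x1f->0x01 len=2 : 9a 5d
[1] 0x0b->0x17 len=2 : e4 ce
[2] 0x14->0x20 len=2 : b4 0e
[3] 0x20->0x16 len=2 : b4 0e
query mem[0x16]=0xb4, mem[0x21]=0x0e, mem[0x18]=0xce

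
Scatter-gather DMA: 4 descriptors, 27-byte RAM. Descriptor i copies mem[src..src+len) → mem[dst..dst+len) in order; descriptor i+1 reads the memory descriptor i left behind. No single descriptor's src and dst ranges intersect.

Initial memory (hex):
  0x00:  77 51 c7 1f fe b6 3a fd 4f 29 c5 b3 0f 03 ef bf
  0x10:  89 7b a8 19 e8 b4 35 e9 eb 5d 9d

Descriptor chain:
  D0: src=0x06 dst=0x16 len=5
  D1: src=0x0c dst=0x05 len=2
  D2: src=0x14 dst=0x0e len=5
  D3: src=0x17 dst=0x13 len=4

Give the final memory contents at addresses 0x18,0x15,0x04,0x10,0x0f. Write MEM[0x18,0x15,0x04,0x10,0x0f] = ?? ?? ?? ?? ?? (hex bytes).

  after D0: wrote 5B at 0x16 = 3afd4f29c5
  after D1: wrote 2B at 0x05 = 0f03
  after D2: wrote 5B at 0x0e = e8b43afd4f
  after D3: wrote 4B at 0x13 = fd4f29c5
query mem[0x18]=0x4f, mem[0x15]=0x29, mem[0x04]=0xfe, mem[0x10]=0x3a, mem[0x0f]=0xb4

MEM[0x18,0x15,0x04,0x10,0x0f] = 4f 29 fe 3a b4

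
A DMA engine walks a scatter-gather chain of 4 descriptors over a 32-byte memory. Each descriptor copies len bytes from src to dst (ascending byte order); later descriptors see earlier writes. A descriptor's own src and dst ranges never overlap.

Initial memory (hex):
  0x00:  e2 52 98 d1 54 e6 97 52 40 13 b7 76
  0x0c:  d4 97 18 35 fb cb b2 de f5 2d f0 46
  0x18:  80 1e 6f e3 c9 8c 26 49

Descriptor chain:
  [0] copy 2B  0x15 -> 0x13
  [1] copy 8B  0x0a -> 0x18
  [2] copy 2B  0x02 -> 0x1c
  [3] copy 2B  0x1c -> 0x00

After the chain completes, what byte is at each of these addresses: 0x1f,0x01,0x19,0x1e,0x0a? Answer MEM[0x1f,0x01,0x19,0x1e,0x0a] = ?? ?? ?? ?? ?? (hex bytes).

MEM[0x1f,0x01,0x19,0x1e,0x0a] = cb d1 76 fb b7

[0] 0x15->0x13 len=2 : 2d f0
[1] 0x0a->0x18 len=8 : b7 76 d4 97 18 35 fb cb
[2] 0x02->0x1c len=2 : 98 d1
[3] 0x1c->0x00 len=2 : 98 d1
query mem[0x1f]=0xcb, mem[0x01]=0xd1, mem[0x19]=0x76, mem[0x1e]=0xfb, mem[0x0a]=0xb7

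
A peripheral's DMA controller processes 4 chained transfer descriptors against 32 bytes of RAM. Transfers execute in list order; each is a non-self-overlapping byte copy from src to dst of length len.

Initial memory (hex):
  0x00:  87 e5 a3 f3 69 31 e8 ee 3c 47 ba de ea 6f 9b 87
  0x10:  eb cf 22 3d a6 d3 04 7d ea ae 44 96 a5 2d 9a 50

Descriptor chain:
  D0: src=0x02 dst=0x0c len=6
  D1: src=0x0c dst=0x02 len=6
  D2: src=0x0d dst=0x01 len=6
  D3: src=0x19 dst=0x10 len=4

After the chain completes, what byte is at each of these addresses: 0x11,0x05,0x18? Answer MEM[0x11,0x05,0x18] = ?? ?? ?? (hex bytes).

D0: mem[0x0c..0x11] <- [a3 f3 69 31 e8 ee]
D1: mem[0x02..0x07] <- [a3 f3 69 31 e8 ee]
D2: mem[0x01..0x06] <- [f3 69 31 e8 ee 22]
D3: mem[0x10..0x13] <- [ae 44 96 a5]
query mem[0x11]=0x44, mem[0x05]=0xee, mem[0x18]=0xea

MEM[0x11,0x05,0x18] = 44 ee ea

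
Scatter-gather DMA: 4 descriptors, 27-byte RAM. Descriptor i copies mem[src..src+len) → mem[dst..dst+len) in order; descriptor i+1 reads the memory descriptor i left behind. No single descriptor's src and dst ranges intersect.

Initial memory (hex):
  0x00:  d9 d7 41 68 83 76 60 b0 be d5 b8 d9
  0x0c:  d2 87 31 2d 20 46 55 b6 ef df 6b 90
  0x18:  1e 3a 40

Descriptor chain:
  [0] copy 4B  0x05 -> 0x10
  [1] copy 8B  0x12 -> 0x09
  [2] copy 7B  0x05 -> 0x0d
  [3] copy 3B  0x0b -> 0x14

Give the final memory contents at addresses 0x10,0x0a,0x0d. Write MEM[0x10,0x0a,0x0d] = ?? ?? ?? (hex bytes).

MEM[0x10,0x0a,0x0d] = be be 76

[0] 0x05->0x10 len=4 : 76 60 b0 be
[1] 0x12->0x09 len=8 : b0 be ef df 6b 90 1e 3a
[2] 0x05->0x0d len=7 : 76 60 b0 be b0 be ef
[3] 0x0b->0x14 len=3 : ef df 76
query mem[0x10]=0xbe, mem[0x0a]=0xbe, mem[0x0d]=0x76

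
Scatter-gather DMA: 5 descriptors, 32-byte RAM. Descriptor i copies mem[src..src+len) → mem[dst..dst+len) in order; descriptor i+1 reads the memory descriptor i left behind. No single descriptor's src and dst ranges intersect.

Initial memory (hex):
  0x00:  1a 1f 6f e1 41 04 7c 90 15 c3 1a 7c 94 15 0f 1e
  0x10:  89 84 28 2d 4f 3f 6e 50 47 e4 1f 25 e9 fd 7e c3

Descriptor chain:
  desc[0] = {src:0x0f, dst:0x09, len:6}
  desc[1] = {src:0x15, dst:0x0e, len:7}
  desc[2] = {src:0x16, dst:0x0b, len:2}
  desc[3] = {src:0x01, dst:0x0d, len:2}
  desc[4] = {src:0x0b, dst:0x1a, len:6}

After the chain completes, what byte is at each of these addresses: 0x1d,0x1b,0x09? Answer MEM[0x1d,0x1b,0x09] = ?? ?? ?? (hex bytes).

MEM[0x1d,0x1b,0x09] = 6f 50 1e

[0] 0x0f->0x09 len=6 : 1e 89 84 28 2d 4f
[1] 0x15->0x0e len=7 : 3f 6e 50 47 e4 1f 25
[2] 0x16->0x0b len=2 : 6e 50
[3] 0x01->0x0d len=2 : 1f 6f
[4] 0x0b->0x1a len=6 : 6e 50 1f 6f 6e 50
query mem[0x1d]=0x6f, mem[0x1b]=0x50, mem[0x09]=0x1e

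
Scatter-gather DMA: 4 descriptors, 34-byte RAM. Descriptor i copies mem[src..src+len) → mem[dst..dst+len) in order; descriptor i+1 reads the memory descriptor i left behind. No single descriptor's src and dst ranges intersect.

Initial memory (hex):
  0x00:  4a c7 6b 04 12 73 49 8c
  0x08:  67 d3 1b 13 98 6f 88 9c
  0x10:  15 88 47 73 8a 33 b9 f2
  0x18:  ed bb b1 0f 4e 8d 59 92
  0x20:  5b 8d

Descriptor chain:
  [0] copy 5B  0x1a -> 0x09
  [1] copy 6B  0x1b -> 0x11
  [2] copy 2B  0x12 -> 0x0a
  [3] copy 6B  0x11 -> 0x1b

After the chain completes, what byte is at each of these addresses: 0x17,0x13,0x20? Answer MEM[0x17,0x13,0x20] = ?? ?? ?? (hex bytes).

#0 dst[0x09+5] := {0xb1,0x0f,0x4e,0x8d,0x59}
#1 dst[0x11+6] := {0x0f,0x4e,0x8d,0x59,0x92,0x5b}
#2 dst[0x0a+2] := {0x4e,0x8d}
#3 dst[0x1b+6] := {0x0f,0x4e,0x8d,0x59,0x92,0x5b}
query mem[0x17]=0xf2, mem[0x13]=0x8d, mem[0x20]=0x5b

MEM[0x17,0x13,0x20] = f2 8d 5b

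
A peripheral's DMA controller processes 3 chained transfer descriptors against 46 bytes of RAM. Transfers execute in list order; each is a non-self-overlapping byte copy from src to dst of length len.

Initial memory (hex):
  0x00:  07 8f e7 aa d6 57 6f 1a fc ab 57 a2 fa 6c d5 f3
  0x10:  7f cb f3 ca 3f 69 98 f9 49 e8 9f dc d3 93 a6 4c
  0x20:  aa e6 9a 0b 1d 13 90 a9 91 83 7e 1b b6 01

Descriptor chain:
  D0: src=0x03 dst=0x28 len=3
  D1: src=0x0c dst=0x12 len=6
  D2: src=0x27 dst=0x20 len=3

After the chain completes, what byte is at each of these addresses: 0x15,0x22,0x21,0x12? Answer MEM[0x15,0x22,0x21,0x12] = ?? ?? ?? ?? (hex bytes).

[0] 0x03->0x28 len=3 : aa d6 57
[1] 0x0c->0x12 len=6 : fa 6c d5 f3 7f cb
[2] 0x27->0x20 len=3 : a9 aa d6
query mem[0x15]=0xf3, mem[0x22]=0xd6, mem[0x21]=0xaa, mem[0x12]=0xfa

MEM[0x15,0x22,0x21,0x12] = f3 d6 aa fa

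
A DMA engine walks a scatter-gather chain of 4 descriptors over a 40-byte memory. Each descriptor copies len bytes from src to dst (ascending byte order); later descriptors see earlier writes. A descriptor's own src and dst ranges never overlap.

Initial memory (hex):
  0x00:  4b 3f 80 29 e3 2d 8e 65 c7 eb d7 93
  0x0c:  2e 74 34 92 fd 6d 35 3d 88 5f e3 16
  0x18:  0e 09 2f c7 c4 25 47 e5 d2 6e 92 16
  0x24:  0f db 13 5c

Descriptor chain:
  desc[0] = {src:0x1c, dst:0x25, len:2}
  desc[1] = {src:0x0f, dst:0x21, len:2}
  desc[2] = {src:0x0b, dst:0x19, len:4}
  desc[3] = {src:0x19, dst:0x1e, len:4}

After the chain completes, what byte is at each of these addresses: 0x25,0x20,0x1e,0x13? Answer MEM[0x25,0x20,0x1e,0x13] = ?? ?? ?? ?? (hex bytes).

MEM[0x25,0x20,0x1e,0x13] = c4 74 93 3d

  after D0: wrote 2B at 0x25 = c425
  after D1: wrote 2B at 0x21 = 92fd
  after D2: wrote 4B at 0x19 = 932e7434
  after D3: wrote 4B at 0x1e = 932e7434
query mem[0x25]=0xc4, mem[0x20]=0x74, mem[0x1e]=0x93, mem[0x13]=0x3d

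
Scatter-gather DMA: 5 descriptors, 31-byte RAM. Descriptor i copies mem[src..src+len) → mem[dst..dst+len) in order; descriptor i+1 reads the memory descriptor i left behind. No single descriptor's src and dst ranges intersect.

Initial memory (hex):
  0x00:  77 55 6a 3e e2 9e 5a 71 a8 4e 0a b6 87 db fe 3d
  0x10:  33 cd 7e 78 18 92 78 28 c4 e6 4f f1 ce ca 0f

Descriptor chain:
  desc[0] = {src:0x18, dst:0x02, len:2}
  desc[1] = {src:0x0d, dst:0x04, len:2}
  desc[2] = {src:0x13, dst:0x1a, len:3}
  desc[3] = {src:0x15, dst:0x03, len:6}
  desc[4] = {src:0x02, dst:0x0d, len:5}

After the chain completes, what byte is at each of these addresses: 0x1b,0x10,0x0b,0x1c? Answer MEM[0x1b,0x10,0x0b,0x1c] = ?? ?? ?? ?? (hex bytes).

#0 dst[0x02+2] := {0xc4,0xe6}
#1 dst[0x04+2] := {0xdb,0xfe}
#2 dst[0x1a+3] := {0x78,0x18,0x92}
#3 dst[0x03+6] := {0x92,0x78,0x28,0xc4,0xe6,0x78}
#4 dst[0x0d+5] := {0xc4,0x92,0x78,0x28,0xc4}
query mem[0x1b]=0x18, mem[0x10]=0x28, mem[0x0b]=0xb6, mem[0x1c]=0x92

MEM[0x1b,0x10,0x0b,0x1c] = 18 28 b6 92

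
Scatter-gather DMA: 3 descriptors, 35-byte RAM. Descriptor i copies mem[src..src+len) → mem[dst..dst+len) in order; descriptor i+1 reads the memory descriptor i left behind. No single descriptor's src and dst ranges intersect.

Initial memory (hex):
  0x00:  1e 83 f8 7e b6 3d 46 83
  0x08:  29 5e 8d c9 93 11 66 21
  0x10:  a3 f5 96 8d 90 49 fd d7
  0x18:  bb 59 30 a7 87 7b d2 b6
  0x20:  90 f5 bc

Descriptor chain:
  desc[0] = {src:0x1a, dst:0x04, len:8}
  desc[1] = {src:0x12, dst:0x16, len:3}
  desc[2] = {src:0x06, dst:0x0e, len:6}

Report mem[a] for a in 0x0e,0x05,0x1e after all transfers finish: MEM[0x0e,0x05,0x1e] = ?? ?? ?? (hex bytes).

[0] 0x1a->0x04 len=8 : 30 a7 87 7b d2 b6 90 f5
[1] 0x12->0x16 len=3 : 96 8d 90
[2] 0x06->0x0e len=6 : 87 7b d2 b6 90 f5
query mem[0x0e]=0x87, mem[0x05]=0xa7, mem[0x1e]=0xd2

MEM[0x0e,0x05,0x1e] = 87 a7 d2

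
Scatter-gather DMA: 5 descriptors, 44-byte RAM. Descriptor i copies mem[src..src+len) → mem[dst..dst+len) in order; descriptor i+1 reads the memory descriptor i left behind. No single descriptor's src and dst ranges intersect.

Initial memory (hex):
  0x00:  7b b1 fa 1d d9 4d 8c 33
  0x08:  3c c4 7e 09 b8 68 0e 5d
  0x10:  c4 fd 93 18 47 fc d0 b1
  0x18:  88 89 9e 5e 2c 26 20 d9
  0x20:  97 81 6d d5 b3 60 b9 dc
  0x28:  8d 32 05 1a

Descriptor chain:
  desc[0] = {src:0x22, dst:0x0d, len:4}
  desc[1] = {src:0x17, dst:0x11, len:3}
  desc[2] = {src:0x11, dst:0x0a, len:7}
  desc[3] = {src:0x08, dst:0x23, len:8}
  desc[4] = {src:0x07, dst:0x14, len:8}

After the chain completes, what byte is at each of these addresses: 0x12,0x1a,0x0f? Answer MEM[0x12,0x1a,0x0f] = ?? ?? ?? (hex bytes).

[0] 0x22->0x0d len=4 : 6d d5 b3 60
[1] 0x17->0x11 len=3 : b1 88 89
[2] 0x11->0x0a len=7 : b1 88 89 47 fc d0 b1
[3] 0x08->0x23 len=8 : 3c c4 b1 88 89 47 fc d0
[4] 0x07->0x14 len=8 : 33 3c c4 b1 88 89 47 fc
query mem[0x12]=0x88, mem[0x1a]=0x47, mem[0x0f]=0xd0

MEM[0x12,0x1a,0x0f] = 88 47 d0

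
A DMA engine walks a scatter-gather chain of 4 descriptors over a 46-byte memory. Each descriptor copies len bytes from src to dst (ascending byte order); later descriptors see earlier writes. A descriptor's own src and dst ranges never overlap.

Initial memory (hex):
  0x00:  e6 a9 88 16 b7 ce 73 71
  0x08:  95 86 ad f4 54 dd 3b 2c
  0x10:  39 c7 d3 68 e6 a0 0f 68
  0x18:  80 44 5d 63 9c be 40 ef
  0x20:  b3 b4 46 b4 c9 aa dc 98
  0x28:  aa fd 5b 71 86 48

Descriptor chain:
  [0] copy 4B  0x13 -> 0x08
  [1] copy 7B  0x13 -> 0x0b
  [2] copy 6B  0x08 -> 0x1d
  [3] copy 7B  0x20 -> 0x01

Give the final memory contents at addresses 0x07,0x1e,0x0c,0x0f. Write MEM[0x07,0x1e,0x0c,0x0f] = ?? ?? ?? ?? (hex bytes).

D0: mem[0x08..0x0b] <- [68 e6 a0 0f]
D1: mem[0x0b..0x11] <- [68 e6 a0 0f 68 80 44]
D2: mem[0x1d..0x22] <- [68 e6 a0 68 e6 a0]
D3: mem[0x01..0x07] <- [68 e6 a0 b4 c9 aa dc]
query mem[0x07]=0xdc, mem[0x1e]=0xe6, mem[0x0c]=0xe6, mem[0x0f]=0x68

MEM[0x07,0x1e,0x0c,0x0f] = dc e6 e6 68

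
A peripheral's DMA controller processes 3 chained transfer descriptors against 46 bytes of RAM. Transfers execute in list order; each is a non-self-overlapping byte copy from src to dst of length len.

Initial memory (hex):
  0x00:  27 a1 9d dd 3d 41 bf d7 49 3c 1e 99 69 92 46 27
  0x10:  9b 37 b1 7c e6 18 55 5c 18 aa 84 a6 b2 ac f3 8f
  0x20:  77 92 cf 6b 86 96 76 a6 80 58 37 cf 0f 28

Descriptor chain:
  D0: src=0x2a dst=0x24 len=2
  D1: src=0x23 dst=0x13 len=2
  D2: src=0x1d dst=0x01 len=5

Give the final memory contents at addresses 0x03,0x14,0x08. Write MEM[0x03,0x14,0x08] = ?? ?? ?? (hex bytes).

MEM[0x03,0x14,0x08] = 8f 37 49

D0: mem[0x24..0x25] <- [37 cf]
D1: mem[0x13..0x14] <- [6b 37]
D2: mem[0x01..0x05] <- [ac f3 8f 77 92]
query mem[0x03]=0x8f, mem[0x14]=0x37, mem[0x08]=0x49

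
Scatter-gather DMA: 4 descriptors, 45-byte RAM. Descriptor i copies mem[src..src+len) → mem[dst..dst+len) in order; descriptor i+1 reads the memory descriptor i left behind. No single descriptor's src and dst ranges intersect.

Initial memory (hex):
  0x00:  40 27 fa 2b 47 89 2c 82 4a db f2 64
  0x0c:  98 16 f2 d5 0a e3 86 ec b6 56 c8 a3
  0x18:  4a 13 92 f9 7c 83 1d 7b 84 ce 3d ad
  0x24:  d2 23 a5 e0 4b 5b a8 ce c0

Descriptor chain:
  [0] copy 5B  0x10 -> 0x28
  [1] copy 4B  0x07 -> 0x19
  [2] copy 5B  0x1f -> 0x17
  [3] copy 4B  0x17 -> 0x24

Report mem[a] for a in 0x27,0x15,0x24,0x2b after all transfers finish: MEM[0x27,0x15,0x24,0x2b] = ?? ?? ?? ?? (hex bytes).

MEM[0x27,0x15,0x24,0x2b] = 3d 56 7b ec

[0] 0x10->0x28 len=5 : 0a e3 86 ec b6
[1] 0x07->0x19 len=4 : 82 4a db f2
[2] 0x1f->0x17 len=5 : 7b 84 ce 3d ad
[3] 0x17->0x24 len=4 : 7b 84 ce 3d
query mem[0x27]=0x3d, mem[0x15]=0x56, mem[0x24]=0x7b, mem[0x2b]=0xec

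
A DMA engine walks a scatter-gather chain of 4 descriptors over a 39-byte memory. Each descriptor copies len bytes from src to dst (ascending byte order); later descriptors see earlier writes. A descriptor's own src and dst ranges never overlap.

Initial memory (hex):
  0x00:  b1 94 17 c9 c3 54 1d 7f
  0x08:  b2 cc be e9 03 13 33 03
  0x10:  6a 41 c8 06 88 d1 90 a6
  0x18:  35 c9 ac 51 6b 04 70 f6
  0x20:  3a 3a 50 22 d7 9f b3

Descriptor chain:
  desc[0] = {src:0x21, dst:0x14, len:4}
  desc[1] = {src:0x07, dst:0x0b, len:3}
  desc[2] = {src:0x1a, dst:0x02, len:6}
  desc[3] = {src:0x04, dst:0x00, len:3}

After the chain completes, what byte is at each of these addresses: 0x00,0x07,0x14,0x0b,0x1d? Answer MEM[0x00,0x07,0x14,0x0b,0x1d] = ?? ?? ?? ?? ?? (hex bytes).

MEM[0x00,0x07,0x14,0x0b,0x1d] = 6b f6 3a 7f 04

  after D0: wrote 4B at 0x14 = 3a5022d7
  after D1: wrote 3B at 0x0b = 7fb2cc
  after D2: wrote 6B at 0x02 = ac516b0470f6
  after D3: wrote 3B at 0x00 = 6b0470
query mem[0x00]=0x6b, mem[0x07]=0xf6, mem[0x14]=0x3a, mem[0x0b]=0x7f, mem[0x1d]=0x04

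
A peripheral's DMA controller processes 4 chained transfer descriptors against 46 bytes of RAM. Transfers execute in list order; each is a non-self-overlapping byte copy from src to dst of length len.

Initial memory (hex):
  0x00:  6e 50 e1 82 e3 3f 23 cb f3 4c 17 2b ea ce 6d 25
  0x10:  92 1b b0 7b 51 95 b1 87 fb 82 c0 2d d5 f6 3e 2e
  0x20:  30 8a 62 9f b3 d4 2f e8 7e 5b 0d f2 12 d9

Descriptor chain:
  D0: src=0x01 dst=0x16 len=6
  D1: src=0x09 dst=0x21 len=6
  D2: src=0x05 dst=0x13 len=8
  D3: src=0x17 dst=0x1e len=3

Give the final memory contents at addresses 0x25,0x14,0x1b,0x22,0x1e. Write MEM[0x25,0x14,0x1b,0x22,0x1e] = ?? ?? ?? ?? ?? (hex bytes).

MEM[0x25,0x14,0x1b,0x22,0x1e] = ce 23 23 17 4c

#0 dst[0x16+6] := {0x50,0xe1,0x82,0xe3,0x3f,0x23}
#1 dst[0x21+6] := {0x4c,0x17,0x2b,0xea,0xce,0x6d}
#2 dst[0x13+8] := {0x3f,0x23,0xcb,0xf3,0x4c,0x17,0x2b,0xea}
#3 dst[0x1e+3] := {0x4c,0x17,0x2b}
query mem[0x25]=0xce, mem[0x14]=0x23, mem[0x1b]=0x23, mem[0x22]=0x17, mem[0x1e]=0x4c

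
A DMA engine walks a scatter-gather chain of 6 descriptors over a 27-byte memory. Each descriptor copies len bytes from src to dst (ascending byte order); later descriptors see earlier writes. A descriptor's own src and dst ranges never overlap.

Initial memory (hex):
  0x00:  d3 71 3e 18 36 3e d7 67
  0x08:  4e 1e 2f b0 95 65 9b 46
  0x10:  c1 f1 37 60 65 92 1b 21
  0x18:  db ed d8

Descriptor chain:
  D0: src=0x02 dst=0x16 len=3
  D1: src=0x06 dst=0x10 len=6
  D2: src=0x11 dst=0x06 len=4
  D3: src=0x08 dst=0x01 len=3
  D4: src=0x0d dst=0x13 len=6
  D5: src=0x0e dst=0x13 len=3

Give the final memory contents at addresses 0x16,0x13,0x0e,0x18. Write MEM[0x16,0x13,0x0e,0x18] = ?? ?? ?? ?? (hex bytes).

D0: mem[0x16..0x18] <- [3e 18 36]
D1: mem[0x10..0x15] <- [d7 67 4e 1e 2f b0]
D2: mem[0x06..0x09] <- [67 4e 1e 2f]
D3: mem[0x01..0x03] <- [1e 2f 2f]
D4: mem[0x13..0x18] <- [65 9b 46 d7 67 4e]
D5: mem[0x13..0x15] <- [9b 46 d7]
query mem[0x16]=0xd7, mem[0x13]=0x9b, mem[0x0e]=0x9b, mem[0x18]=0x4e

MEM[0x16,0x13,0x0e,0x18] = d7 9b 9b 4e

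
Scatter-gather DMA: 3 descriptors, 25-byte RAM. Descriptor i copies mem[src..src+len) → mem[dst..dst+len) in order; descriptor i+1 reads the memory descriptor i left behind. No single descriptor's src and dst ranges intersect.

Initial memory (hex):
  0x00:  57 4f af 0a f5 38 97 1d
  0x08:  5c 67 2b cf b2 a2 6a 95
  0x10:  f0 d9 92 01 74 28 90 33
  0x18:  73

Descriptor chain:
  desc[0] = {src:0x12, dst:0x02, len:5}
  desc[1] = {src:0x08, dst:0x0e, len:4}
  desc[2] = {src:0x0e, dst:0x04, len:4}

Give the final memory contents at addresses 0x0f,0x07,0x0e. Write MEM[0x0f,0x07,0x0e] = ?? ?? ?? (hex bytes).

  after D0: wrote 5B at 0x02 = 9201742890
  after D1: wrote 4B at 0x0e = 5c672bcf
  after D2: wrote 4B at 0x04 = 5c672bcf
query mem[0x0f]=0x67, mem[0x07]=0xcf, mem[0x0e]=0x5c

MEM[0x0f,0x07,0x0e] = 67 cf 5c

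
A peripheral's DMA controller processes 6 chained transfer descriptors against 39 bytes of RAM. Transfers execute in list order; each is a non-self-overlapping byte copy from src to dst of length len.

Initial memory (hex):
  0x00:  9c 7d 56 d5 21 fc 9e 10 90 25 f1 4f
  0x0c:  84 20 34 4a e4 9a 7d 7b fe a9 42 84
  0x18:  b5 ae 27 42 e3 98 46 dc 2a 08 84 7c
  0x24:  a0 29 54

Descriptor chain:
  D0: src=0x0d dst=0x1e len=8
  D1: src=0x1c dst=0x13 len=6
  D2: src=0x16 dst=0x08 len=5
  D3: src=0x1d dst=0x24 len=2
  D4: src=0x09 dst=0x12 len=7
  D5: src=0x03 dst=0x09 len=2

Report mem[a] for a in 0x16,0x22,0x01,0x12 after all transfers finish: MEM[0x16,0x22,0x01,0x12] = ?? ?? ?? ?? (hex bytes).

  after D0: wrote 8B at 0x1e = 20344ae49a7d7bfe
  after D1: wrote 6B at 0x13 = e39820344ae4
  after D2: wrote 5B at 0x08 = 344ae4ae27
  after D3: wrote 2B at 0x24 = 9820
  after D4: wrote 7B at 0x12 = 4ae4ae2720344a
  after D5: wrote 2B at 0x09 = d521
query mem[0x16]=0x20, mem[0x22]=0x9a, mem[0x01]=0x7d, mem[0x12]=0x4a

MEM[0x16,0x22,0x01,0x12] = 20 9a 7d 4a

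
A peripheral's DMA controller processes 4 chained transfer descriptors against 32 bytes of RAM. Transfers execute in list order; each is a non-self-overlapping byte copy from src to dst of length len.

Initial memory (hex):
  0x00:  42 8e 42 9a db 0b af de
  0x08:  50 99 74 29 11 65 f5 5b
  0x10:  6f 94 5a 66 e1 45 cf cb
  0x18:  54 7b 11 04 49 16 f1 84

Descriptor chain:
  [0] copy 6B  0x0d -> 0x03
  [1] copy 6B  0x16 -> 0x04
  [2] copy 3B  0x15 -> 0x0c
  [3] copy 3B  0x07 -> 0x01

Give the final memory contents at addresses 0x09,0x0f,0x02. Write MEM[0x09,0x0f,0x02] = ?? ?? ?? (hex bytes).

MEM[0x09,0x0f,0x02] = 04 5b 11

D0: mem[0x03..0x08] <- [65 f5 5b 6f 94 5a]
D1: mem[0x04..0x09] <- [cf cb 54 7b 11 04]
D2: mem[0x0c..0x0e] <- [45 cf cb]
D3: mem[0x01..0x03] <- [7b 11 04]
query mem[0x09]=0x04, mem[0x0f]=0x5b, mem[0x02]=0x11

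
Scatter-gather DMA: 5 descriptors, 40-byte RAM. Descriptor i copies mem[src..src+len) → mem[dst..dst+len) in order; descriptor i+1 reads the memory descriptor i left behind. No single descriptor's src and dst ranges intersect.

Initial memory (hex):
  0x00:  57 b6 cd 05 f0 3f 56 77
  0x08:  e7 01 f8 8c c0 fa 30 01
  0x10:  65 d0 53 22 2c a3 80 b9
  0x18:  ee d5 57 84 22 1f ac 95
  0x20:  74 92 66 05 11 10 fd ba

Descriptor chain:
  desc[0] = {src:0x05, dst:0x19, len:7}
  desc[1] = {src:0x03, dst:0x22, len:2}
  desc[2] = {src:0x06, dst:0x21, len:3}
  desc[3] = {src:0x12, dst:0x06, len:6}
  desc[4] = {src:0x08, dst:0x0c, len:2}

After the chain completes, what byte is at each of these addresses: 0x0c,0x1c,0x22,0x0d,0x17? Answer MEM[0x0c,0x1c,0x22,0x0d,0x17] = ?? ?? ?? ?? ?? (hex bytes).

  after D0: wrote 7B at 0x19 = 3f5677e701f88c
  after D1: wrote 2B at 0x22 = 05f0
  after D2: wrote 3B at 0x21 = 5677e7
  after D3: wrote 6B at 0x06 = 53222ca380b9
  after D4: wrote 2B at 0x0c = 2ca3
query mem[0x0c]=0x2c, mem[0x1c]=0xe7, mem[0x22]=0x77, mem[0x0d]=0xa3, mem[0x17]=0xb9

MEM[0x0c,0x1c,0x22,0x0d,0x17] = 2c e7 77 a3 b9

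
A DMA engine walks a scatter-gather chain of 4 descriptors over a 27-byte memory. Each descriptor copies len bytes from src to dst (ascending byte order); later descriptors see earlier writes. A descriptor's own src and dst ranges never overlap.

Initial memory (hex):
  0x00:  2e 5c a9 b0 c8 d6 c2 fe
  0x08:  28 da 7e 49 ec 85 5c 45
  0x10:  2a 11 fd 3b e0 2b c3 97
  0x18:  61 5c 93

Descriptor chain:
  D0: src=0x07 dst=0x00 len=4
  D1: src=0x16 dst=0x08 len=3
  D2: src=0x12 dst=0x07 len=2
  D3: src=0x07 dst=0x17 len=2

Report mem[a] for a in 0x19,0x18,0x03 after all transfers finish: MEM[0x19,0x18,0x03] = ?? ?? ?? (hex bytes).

  after D0: wrote 4B at 0x00 = fe28da7e
  after D1: wrote 3B at 0x08 = c39761
  after D2: wrote 2B at 0x07 = fd3b
  after D3: wrote 2B at 0x17 = fd3b
query mem[0x19]=0x5c, mem[0x18]=0x3b, mem[0x03]=0x7e

MEM[0x19,0x18,0x03] = 5c 3b 7e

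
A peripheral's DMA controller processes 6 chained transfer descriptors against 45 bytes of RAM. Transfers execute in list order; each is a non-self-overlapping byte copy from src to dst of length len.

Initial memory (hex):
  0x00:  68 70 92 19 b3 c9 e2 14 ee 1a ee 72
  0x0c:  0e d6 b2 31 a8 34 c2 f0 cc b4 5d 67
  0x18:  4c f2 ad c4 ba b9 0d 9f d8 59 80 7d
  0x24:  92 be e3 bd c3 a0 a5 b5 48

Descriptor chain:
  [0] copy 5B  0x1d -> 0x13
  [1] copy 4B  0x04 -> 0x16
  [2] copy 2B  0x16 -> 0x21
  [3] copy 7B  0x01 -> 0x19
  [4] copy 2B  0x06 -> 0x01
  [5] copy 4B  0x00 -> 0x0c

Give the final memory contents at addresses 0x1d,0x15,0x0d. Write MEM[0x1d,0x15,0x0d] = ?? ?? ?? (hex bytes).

MEM[0x1d,0x15,0x0d] = c9 9f e2

#0 dst[0x13+5] := {0xb9,0x0d,0x9f,0xd8,0x59}
#1 dst[0x16+4] := {0xb3,0xc9,0xe2,0x14}
#2 dst[0x21+2] := {0xb3,0xc9}
#3 dst[0x19+7] := {0x70,0x92,0x19,0xb3,0xc9,0xe2,0x14}
#4 dst[0x01+2] := {0xe2,0x14}
#5 dst[0x0c+4] := {0x68,0xe2,0x14,0x19}
query mem[0x1d]=0xc9, mem[0x15]=0x9f, mem[0x0d]=0xe2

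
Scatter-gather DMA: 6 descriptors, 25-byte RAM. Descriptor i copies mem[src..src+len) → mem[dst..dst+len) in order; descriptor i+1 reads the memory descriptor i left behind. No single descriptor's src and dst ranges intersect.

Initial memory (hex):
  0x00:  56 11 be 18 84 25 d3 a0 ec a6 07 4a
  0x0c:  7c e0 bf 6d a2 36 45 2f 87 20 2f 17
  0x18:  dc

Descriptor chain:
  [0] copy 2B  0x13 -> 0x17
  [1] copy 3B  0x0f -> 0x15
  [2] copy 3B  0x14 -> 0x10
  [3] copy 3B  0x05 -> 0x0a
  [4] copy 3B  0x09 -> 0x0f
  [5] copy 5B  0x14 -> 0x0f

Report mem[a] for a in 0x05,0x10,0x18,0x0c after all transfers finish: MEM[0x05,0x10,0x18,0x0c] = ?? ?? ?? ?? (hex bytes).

MEM[0x05,0x10,0x18,0x0c] = 25 6d 87 a0

#0 dst[0x17+2] := {0x2f,0x87}
#1 dst[0x15+3] := {0x6d,0xa2,0x36}
#2 dst[0x10+3] := {0x87,0x6d,0xa2}
#3 dst[0x0a+3] := {0x25,0xd3,0xa0}
#4 dst[0x0f+3] := {0xa6,0x25,0xd3}
#5 dst[0x0f+5] := {0x87,0x6d,0xa2,0x36,0x87}
query mem[0x05]=0x25, mem[0x10]=0x6d, mem[0x18]=0x87, mem[0x0c]=0xa0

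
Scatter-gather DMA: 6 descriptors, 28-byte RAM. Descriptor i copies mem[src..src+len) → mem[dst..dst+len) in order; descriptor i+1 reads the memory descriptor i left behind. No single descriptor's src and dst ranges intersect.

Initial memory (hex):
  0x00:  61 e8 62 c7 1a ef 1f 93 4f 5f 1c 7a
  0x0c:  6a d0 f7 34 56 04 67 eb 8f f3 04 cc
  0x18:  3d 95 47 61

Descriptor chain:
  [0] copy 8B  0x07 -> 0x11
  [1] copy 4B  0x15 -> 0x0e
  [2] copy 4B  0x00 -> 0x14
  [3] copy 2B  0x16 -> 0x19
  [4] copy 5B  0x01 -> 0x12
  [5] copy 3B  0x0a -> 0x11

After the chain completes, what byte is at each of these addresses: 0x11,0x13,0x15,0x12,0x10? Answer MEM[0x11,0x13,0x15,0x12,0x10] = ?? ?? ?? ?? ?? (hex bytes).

[0] 0x07->0x11 len=8 : 93 4f 5f 1c 7a 6a d0 f7
[1] 0x15->0x0e len=4 : 7a 6a d0 f7
[2] 0x00->0x14 len=4 : 61 e8 62 c7
[3] 0x16->0x19 len=2 : 62 c7
[4] 0x01->0x12 len=5 : e8 62 c7 1a ef
[5] 0x0a->0x11 len=3 : 1c 7a 6a
query mem[0x11]=0x1c, mem[0x13]=0x6a, mem[0x15]=0x1a, mem[0x12]=0x7a, mem[0x10]=0xd0

MEM[0x11,0x13,0x15,0x12,0x10] = 1c 6a 1a 7a d0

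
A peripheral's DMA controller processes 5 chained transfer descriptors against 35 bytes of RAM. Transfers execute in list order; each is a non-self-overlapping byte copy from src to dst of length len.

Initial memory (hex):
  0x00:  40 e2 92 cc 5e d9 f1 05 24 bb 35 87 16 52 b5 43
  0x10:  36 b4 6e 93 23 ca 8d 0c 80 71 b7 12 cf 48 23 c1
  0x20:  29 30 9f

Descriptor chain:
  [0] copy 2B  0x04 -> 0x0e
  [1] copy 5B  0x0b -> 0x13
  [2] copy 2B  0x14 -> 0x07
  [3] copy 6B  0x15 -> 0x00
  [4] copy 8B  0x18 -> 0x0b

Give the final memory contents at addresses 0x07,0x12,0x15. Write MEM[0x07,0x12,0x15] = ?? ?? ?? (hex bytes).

D0: mem[0x0e..0x0f] <- [5e d9]
D1: mem[0x13..0x17] <- [87 16 52 5e d9]
D2: mem[0x07..0x08] <- [16 52]
D3: mem[0x00..0x05] <- [52 5e d9 80 71 b7]
D4: mem[0x0b..0x12] <- [80 71 b7 12 cf 48 23 c1]
query mem[0x07]=0x16, mem[0x12]=0xc1, mem[0x15]=0x52

MEM[0x07,0x12,0x15] = 16 c1 52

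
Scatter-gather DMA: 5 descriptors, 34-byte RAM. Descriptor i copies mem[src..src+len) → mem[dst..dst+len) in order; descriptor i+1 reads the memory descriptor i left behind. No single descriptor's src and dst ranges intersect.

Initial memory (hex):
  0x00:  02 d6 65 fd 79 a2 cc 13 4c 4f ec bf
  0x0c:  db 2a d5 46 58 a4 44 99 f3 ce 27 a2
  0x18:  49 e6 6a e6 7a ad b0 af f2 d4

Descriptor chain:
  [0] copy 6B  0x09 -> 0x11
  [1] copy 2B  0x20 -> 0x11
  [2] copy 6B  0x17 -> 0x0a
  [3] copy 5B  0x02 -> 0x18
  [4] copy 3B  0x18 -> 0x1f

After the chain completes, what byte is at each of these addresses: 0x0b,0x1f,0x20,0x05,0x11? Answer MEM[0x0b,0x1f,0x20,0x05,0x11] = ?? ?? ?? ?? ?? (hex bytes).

MEM[0x0b,0x1f,0x20,0x05,0x11] = 49 65 fd a2 f2

[0] 0x09->0x11 len=6 : 4f ec bf db 2a d5
[1] 0x20->0x11 len=2 : f2 d4
[2] 0x17->0x0a len=6 : a2 49 e6 6a e6 7a
[3] 0x02->0x18 len=5 : 65 fd 79 a2 cc
[4] 0x18->0x1f len=3 : 65 fd 79
query mem[0x0b]=0x49, mem[0x1f]=0x65, mem[0x20]=0xfd, mem[0x05]=0xa2, mem[0x11]=0xf2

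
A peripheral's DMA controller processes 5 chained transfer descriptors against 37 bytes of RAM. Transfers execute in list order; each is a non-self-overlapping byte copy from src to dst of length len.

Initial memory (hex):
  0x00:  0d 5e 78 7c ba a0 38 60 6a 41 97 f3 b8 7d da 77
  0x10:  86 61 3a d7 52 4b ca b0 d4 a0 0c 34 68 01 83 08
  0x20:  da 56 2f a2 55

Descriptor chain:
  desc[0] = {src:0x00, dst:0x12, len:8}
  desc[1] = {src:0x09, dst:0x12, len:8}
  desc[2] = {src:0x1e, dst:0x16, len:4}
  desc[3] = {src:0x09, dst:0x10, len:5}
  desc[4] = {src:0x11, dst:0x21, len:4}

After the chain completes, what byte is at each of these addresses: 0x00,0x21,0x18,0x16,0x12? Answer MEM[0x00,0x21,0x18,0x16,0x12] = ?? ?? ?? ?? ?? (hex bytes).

  after D0: wrote 8B at 0x12 = 0d5e787cbaa03860
  after D1: wrote 8B at 0x12 = 4197f3b87dda7786
  after D2: wrote 4B at 0x16 = 8308da56
  after D3: wrote 5B at 0x10 = 4197f3b87d
  after D4: wrote 4B at 0x21 = 97f3b87d
query mem[0x00]=0x0d, mem[0x21]=0x97, mem[0x18]=0xda, mem[0x16]=0x83, mem[0x12]=0xf3

MEM[0x00,0x21,0x18,0x16,0x12] = 0d 97 da 83 f3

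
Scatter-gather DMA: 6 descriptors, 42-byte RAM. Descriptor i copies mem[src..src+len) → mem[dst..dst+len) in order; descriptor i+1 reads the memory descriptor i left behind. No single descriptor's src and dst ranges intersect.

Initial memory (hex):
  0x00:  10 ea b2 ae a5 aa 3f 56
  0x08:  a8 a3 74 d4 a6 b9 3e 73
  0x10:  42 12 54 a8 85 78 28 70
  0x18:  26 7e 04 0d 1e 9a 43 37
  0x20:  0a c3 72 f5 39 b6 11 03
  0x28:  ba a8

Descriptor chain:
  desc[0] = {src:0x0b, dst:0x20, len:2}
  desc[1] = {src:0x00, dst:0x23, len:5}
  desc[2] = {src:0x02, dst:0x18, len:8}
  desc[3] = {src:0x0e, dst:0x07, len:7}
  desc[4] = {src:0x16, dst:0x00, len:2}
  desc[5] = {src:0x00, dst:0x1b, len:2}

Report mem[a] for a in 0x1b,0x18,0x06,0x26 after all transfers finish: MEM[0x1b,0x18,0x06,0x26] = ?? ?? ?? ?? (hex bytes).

MEM[0x1b,0x18,0x06,0x26] = 28 b2 3f ae

#0 dst[0x20+2] := {0xd4,0xa6}
#1 dst[0x23+5] := {0x10,0xea,0xb2,0xae,0xa5}
#2 dst[0x18+8] := {0xb2,0xae,0xa5,0xaa,0x3f,0x56,0xa8,0xa3}
#3 dst[0x07+7] := {0x3e,0x73,0x42,0x12,0x54,0xa8,0x85}
#4 dst[0x00+2] := {0x28,0x70}
#5 dst[0x1b+2] := {0x28,0x70}
query mem[0x1b]=0x28, mem[0x18]=0xb2, mem[0x06]=0x3f, mem[0x26]=0xae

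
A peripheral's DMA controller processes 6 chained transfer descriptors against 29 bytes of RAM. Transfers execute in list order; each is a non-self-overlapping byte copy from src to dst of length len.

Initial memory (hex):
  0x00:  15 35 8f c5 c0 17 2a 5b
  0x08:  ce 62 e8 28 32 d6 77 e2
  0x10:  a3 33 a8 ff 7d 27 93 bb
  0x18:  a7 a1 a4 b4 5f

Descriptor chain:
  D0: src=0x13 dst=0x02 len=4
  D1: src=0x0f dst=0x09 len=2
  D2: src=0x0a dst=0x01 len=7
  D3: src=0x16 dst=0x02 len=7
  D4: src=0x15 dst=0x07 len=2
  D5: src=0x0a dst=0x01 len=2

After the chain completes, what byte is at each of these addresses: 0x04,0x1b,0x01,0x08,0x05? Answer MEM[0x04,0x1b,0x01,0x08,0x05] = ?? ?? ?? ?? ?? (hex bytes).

MEM[0x04,0x1b,0x01,0x08,0x05] = a7 b4 a3 93 a1

D0: mem[0x02..0x05] <- [ff 7d 27 93]
D1: mem[0x09..0x0a] <- [e2 a3]
D2: mem[0x01..0x07] <- [a3 28 32 d6 77 e2 a3]
D3: mem[0x02..0x08] <- [93 bb a7 a1 a4 b4 5f]
D4: mem[0x07..0x08] <- [27 93]
D5: mem[0x01..0x02] <- [a3 28]
query mem[0x04]=0xa7, mem[0x1b]=0xb4, mem[0x01]=0xa3, mem[0x08]=0x93, mem[0x05]=0xa1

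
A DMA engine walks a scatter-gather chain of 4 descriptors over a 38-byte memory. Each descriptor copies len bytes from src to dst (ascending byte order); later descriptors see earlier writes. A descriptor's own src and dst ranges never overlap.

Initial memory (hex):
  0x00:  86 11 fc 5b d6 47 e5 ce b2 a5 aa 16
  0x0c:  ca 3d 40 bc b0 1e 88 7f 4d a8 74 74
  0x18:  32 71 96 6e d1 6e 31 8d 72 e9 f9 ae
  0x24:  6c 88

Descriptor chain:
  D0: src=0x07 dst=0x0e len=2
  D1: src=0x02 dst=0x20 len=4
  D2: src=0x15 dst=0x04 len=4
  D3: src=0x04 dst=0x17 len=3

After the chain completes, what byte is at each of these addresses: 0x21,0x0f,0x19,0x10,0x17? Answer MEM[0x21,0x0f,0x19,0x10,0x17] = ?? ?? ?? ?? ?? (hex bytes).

#0 dst[0x0e+2] := {0xce,0xb2}
#1 dst[0x20+4] := {0xfc,0x5b,0xd6,0x47}
#2 dst[0x04+4] := {0xa8,0x74,0x74,0x32}
#3 dst[0x17+3] := {0xa8,0x74,0x74}
query mem[0x21]=0x5b, mem[0x0f]=0xb2, mem[0x19]=0x74, mem[0x10]=0xb0, mem[0x17]=0xa8

MEM[0x21,0x0f,0x19,0x10,0x17] = 5b b2 74 b0 a8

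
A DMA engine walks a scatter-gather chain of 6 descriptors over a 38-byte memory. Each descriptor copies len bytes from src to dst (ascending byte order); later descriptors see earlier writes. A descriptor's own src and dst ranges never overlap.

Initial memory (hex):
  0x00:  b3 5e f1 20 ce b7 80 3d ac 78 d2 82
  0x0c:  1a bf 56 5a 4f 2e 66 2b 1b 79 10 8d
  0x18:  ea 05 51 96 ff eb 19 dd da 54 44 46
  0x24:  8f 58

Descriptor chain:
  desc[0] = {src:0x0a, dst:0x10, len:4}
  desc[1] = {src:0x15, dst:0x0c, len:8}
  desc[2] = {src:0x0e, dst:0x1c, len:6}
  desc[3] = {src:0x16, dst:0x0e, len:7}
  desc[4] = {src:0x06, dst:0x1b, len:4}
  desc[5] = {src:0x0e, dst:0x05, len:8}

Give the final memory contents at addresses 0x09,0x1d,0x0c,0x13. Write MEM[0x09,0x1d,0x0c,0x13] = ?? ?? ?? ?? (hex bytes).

MEM[0x09,0x1d,0x0c,0x13] = 51 ac 79 96

  after D0: wrote 4B at 0x10 = d2821abf
  after D1: wrote 8B at 0x0c = 79108dea055196ff
  after D2: wrote 6B at 0x1c = 8dea055196ff
  after D3: wrote 7B at 0x0e = 108dea0551968d
  after D4: wrote 4B at 0x1b = 803dac78
  after D5: wrote 8B at 0x05 = 108dea0551968d79
query mem[0x09]=0x51, mem[0x1d]=0xac, mem[0x0c]=0x79, mem[0x13]=0x96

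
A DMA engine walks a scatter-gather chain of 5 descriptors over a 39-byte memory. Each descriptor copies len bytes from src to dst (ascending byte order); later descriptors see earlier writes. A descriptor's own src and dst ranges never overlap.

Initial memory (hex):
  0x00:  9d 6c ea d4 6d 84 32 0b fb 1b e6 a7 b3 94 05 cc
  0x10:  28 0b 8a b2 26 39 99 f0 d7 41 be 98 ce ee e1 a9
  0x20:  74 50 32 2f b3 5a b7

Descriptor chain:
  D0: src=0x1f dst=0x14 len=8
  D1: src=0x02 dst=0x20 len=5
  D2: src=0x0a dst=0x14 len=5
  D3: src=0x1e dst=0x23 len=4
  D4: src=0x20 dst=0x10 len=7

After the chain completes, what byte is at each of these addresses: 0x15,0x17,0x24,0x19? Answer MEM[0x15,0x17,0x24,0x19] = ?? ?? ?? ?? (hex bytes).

MEM[0x15,0x17,0x24,0x19] = ea 94 a9 b3

D0: mem[0x14..0x1b] <- [a9 74 50 32 2f b3 5a b7]
D1: mem[0x20..0x24] <- [ea d4 6d 84 32]
D2: mem[0x14..0x18] <- [e6 a7 b3 94 05]
D3: mem[0x23..0x26] <- [e1 a9 ea d4]
D4: mem[0x10..0x16] <- [ea d4 6d e1 a9 ea d4]
query mem[0x15]=0xea, mem[0x17]=0x94, mem[0x24]=0xa9, mem[0x19]=0xb3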